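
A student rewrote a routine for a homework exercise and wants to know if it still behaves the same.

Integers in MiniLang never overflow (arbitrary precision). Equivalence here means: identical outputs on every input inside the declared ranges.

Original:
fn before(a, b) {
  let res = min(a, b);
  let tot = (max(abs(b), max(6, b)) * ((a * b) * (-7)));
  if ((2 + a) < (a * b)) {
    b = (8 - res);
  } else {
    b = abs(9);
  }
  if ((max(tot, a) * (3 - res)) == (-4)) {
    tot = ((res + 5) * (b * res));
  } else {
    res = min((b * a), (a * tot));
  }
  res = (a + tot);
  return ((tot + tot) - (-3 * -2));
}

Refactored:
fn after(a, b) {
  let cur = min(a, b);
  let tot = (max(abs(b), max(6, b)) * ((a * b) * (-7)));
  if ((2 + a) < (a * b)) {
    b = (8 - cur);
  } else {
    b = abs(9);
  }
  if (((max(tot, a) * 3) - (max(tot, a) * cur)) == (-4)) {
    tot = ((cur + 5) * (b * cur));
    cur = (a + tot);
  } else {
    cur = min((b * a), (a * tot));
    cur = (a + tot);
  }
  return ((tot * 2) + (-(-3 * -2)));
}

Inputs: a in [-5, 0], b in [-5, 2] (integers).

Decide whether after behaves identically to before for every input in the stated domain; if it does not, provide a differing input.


This is a faithful refactor — arithmetic usage differs; and statement counts differ; and local variable names differ; and constant usage differs; and min/max/abs usage differs, but the computed results match everywhere.
Spot check at a=-5, b=2 — before: res = -5; tot = 420; ((2 + a) < (a * b)) -> false; b = 9; ((max(tot, a) * (3 - res)) == (-4)) -> false; res = -2100; res = 415; return 834. after: cur = -5; tot = 420; ((2 + a) < (a * b)) -> false; b = 9; (((max(tot, a) * 3) - (max(tot, a) * cur)) == (-4)) -> false; cur = -2100; cur = 415; return 834. Both give 834.
Checked all 48 inputs in the declared domain: the outputs agree on every one.
verdict: equivalent


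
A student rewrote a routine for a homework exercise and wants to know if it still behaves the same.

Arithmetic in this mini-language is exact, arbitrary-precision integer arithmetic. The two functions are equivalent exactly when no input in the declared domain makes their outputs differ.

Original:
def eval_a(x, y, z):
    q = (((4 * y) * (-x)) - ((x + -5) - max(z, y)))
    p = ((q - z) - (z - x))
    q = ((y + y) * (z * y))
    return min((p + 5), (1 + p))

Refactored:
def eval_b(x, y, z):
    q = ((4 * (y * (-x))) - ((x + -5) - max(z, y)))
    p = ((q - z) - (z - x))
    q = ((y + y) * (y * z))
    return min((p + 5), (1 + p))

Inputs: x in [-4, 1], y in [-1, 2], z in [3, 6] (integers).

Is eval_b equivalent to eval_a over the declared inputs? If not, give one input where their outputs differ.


Equivalent — the differences include same computation, different form, yet no declared input distinguishes the two.
One worked example (x=-4, y=-1, z=6) — eval_a: q := -1 | p := -17 | q := 12 | result -16; eval_b: q := -1 | p := -17 | q := 12 | result -16; agreement on -16.
An exhaustive pass over the 96 declared inputs shows identical outputs.
verdict: equivalent


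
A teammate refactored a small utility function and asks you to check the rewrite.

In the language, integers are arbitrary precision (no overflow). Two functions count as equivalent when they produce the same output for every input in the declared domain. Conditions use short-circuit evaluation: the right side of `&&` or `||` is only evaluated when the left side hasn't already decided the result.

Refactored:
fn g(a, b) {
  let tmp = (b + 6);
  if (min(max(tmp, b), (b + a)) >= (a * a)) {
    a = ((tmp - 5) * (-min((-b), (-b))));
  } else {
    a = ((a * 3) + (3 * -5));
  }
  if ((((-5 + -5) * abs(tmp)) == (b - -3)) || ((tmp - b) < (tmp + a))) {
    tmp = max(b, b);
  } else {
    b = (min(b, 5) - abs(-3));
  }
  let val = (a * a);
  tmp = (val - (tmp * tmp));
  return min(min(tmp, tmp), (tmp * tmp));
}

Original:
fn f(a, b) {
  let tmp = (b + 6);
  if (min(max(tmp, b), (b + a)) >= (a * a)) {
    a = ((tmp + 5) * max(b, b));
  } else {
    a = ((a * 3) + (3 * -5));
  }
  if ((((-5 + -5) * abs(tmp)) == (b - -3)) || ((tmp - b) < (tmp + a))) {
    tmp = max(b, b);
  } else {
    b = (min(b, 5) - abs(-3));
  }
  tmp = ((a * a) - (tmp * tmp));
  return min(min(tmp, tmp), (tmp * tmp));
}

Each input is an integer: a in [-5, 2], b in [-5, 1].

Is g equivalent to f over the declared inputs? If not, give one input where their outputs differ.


On input a=0, b=1, f returns 143 while g returns 3.
verdict: not equivalent; witness: a=0, b=1


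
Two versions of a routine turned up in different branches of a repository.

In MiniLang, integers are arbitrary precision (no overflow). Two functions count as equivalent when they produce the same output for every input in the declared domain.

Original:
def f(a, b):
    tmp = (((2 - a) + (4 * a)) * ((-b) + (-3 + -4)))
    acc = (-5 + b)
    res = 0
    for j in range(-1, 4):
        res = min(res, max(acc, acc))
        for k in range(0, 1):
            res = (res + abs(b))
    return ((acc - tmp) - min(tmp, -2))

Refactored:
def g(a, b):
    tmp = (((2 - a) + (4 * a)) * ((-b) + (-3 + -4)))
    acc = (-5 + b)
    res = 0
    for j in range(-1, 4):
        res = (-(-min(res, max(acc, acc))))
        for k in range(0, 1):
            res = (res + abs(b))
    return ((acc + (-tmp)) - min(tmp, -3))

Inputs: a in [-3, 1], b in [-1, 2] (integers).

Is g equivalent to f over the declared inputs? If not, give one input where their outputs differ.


At a=-3, b=-1: f gives -46, g gives -45.
verdict: not equivalent; witness: a=-3, b=-1


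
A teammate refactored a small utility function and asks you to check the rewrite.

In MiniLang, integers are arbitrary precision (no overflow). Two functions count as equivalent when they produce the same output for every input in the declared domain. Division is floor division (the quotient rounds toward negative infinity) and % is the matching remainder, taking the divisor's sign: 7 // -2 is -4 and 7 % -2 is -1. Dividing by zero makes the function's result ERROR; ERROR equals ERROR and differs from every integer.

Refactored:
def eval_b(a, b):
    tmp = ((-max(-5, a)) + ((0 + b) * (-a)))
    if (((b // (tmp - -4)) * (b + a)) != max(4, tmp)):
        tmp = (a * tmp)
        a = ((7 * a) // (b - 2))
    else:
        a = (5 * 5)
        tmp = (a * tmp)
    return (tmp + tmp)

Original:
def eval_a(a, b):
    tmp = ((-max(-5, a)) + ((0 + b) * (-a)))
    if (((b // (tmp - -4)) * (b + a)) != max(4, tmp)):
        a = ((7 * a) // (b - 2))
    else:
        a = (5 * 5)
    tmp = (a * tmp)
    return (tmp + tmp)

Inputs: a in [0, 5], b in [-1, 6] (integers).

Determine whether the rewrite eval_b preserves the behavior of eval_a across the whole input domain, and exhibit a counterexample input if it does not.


The rewrite breaks on a=1, b=0, where the results are 8 and -2.
eval_a: tmp = -1; (((b // (tmp - -4)) * (b + a)) != max(4, tmp)) -> true; a = -4; tmp = 4; return 8
eval_b: tmp = -1; (((b // (tmp - -4)) * (b + a)) != max(4, tmp)) -> true; tmp = -1; a = -4; return -2
verdict: not equivalent; witness: a=1, b=0


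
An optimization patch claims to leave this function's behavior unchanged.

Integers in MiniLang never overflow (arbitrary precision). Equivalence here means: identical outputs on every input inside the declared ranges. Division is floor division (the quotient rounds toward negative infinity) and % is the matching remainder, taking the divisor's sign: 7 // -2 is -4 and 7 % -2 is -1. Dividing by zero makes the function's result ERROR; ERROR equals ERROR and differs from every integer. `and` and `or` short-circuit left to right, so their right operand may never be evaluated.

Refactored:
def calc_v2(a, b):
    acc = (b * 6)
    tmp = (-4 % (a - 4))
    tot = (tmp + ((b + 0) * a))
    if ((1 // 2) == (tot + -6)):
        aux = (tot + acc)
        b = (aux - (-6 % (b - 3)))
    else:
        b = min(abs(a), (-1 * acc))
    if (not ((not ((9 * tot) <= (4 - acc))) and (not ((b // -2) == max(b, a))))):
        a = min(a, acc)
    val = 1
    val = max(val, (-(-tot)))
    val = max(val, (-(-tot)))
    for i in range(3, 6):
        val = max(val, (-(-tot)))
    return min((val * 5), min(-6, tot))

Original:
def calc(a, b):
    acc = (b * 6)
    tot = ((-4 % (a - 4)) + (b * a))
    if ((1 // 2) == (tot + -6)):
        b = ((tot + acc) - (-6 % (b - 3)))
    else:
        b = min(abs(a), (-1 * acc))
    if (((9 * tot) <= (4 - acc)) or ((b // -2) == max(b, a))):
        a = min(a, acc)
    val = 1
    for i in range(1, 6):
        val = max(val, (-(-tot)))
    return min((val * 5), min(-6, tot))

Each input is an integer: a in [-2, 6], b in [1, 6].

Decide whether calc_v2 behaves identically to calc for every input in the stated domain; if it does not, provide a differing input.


Changes here: min/max/abs usage differs; constant usage differs; boolean connective usage differs; loop structure differs; statement counts differ; arithmetic usage differs; local variable names differ; the full 54-point sweep finds no disagreement.
verdict: equivalent


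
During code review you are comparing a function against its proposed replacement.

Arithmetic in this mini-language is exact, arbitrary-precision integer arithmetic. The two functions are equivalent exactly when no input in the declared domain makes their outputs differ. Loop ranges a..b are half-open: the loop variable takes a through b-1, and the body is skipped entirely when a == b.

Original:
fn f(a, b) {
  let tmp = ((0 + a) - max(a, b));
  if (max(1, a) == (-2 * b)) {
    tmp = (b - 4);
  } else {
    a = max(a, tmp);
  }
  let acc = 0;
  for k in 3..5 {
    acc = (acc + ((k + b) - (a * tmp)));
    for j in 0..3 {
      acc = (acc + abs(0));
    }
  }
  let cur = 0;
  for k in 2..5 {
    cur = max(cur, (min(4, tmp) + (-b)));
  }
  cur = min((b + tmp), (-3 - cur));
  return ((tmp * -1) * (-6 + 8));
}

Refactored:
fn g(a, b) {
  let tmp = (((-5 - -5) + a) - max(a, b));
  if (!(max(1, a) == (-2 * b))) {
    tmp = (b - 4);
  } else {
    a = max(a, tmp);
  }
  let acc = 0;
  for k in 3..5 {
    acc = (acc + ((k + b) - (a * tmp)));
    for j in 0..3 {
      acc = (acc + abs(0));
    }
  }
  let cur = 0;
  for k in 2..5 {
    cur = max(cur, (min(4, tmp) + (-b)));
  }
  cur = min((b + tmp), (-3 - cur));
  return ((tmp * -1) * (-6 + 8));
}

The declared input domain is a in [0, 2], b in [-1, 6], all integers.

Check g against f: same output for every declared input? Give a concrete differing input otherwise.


Run the pair on a=0, b=-1.
f: tmp = 0; (max(1, a) == (-2 * b)) -> false; a = 0; acc = 0; [k=3]; acc = 2; [j=0]; acc = 2; [j=1]; acc = 2; [j=2]; acc = 2; [k=4]; acc = 5; [j=0]; acc = 5; [j=1]; acc = 5; [j=2]; acc = 5; cur = 0; [k=2]; cur = 1; [k=3]; cur = 1; [k=4]; cur = 1; cur = -4; return 0
g: tmp = 0; (!(max(1, a) == (-2 * b))) -> true; tmp = -5; acc = 0; [k=3]; acc = 2; [j=0]; acc = 2; [j=1]; acc = 2; [j=2]; acc = 2; [k=4]; acc = 5; [j=0]; acc = 5; [j=1]; acc = 5; [j=2]; acc = 5; cur = 0; [k=2]; cur = 0; [k=3]; cur = 0; [k=4]; cur = 0; cur = -6; return 10
0 against 10: the behavior changed.
verdict: not equivalent; witness: a=0, b=-1


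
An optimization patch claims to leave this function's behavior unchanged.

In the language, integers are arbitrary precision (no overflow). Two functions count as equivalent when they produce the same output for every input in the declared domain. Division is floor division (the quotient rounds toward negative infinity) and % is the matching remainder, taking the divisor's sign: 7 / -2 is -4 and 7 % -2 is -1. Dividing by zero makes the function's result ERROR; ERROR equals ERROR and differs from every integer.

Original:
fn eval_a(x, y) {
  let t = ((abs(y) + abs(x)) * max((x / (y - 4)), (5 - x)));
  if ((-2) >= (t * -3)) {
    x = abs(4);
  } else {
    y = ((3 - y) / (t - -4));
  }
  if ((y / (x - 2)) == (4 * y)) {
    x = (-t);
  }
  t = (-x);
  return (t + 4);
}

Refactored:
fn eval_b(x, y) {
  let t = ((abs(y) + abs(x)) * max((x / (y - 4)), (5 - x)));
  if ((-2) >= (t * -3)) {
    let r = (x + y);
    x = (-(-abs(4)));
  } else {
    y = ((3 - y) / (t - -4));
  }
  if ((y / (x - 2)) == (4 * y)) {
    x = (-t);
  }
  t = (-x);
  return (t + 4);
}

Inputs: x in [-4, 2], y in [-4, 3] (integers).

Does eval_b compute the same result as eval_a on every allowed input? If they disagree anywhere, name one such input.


Comparing the listings, the differences include: local variable names differ; statement counts differ; arithmetic usage differs.
One worked example (x=-4, y=-1) — eval_a: t = 45; ((-2) >= (t * -3)) -> true; x = 4; ((y / (x - 2)) == (4 * y)) -> false; t = -4; return 0; eval_b: t = 45; ((-2) >= (t * -3)) -> true; r = -5; x = 4; ((y / (x - 2)) == (4 * y)) -> false; t = -4; return 0; agreement on 0.
Every one of the 56 inputs gives matching results.
verdict: equivalent


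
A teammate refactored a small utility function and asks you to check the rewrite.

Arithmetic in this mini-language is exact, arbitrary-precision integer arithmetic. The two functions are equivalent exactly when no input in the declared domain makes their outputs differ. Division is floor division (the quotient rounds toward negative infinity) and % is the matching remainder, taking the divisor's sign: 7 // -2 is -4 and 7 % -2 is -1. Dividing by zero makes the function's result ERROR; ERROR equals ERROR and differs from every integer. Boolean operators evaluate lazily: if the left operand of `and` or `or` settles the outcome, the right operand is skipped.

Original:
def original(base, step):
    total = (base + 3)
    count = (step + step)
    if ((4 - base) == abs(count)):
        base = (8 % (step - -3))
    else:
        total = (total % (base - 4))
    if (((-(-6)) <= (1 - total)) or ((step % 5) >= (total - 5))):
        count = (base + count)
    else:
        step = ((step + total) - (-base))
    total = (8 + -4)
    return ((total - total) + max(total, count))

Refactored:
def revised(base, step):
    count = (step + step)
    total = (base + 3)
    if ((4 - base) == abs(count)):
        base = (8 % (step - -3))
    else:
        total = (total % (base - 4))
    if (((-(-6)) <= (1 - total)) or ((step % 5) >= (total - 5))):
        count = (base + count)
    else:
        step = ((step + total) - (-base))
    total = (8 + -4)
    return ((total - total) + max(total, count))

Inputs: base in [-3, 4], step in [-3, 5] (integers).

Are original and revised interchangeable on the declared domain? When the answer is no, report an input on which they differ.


Reading the diff, among the changes: same computation, different form.
Spot check at base=4, step=-1 — original: total = 7; count = -2; ((4 - base) == abs(count)) -> false; division by zero -> ERROR. revised: count = -2; total = 7; ((4 - base) == abs(count)) -> false; division by zero -> ERROR. Both give ERROR.
Checked all 72 inputs in the declared domain: the outputs agree on every one.
verdict: equivalent


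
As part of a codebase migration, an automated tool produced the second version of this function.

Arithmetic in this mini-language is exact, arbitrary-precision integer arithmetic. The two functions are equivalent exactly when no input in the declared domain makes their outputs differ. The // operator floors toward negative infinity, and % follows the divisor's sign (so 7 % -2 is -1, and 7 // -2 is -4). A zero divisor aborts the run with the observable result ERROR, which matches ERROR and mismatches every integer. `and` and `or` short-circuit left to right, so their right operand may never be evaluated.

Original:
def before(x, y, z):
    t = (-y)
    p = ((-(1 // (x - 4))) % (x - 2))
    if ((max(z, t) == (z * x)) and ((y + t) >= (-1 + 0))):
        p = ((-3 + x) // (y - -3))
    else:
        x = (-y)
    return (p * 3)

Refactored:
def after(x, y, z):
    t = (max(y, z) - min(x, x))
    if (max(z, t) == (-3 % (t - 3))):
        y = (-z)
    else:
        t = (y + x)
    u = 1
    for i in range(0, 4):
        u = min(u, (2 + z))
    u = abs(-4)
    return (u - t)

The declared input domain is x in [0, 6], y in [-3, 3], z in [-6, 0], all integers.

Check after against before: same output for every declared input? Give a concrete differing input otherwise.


The rewrite breaks on x=0, y=-3, z=-6, where the results are -3 and 7.
before: t becomes 3; next p becomes -1; next ((max(z, t) == (z * x)) and ((y + t) >= (-1 + 0))) evaluates to false; next x becomes 3; next final value -3
after: t becomes -3; next (max(z, t) == (-3 % (t - 3))) evaluates to true; next y becomes 6; next u becomes 1; next at i=0:; next u becomes -4; next at i=1:; next u becomes -4; next at i=2:; next u becomes -4; next at i=3:; next u becomes -4; next u becomes 4; next final value 7
verdict: not equivalent; witness: x=0, y=-3, z=-6


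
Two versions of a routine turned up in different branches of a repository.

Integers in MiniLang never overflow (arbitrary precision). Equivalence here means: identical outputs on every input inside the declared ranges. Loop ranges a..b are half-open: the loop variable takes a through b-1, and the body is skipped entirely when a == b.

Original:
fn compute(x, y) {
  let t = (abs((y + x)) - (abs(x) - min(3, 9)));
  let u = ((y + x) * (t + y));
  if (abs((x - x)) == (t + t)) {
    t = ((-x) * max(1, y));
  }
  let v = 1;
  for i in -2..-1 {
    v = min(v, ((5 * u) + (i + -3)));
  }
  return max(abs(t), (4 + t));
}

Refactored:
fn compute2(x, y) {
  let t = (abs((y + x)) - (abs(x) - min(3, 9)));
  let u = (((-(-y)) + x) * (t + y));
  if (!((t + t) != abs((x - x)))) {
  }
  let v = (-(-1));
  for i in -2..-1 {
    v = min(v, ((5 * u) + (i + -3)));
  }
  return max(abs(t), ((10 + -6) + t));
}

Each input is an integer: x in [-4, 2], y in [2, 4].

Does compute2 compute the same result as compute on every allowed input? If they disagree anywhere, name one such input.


Evaluate both at x=-4, y=3.
compute: t := 0 | u := -3 | (abs((x - x)) == (t + t)): true | t := 12 | v := 1 | iter i=-2: | v := -20 | result 16
compute2: t := 0 | u := -3 | (!((t + t) != abs((x - x)))): true | v := 1 | iter i=-2: | v := -20 | result 4
16 against 4: the behavior changed.
verdict: not equivalent; witness: x=-4, y=3


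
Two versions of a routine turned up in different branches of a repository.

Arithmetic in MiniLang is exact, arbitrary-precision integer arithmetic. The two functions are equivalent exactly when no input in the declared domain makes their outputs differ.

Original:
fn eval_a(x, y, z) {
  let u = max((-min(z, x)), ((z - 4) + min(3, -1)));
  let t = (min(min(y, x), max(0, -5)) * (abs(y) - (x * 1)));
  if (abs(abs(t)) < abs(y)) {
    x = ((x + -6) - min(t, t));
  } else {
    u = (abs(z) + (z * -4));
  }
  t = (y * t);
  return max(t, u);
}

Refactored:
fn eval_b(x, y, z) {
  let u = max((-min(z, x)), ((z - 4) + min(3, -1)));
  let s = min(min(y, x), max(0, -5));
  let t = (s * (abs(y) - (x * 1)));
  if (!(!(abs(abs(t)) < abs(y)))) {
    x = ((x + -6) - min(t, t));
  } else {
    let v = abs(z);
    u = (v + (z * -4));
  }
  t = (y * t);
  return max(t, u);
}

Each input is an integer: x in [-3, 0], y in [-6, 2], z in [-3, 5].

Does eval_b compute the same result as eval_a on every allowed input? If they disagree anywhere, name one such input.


Differences: local variable names differ, plus statement counts differ, plus boolean connective usage differs — yet all 324 inputs agree.
verdict: equivalent


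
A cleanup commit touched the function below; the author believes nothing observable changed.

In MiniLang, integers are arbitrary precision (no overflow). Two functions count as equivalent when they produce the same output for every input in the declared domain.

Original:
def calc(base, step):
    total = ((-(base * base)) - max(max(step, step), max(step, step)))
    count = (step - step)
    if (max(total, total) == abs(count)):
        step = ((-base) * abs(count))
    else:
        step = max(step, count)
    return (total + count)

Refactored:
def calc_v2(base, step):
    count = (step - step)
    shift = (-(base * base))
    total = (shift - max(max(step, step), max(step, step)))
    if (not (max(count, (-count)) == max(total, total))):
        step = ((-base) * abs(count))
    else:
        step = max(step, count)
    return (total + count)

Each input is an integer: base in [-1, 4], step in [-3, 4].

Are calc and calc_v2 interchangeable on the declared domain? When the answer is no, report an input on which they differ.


Equivalent. Whatever the rewrite altered, no input in the stated domain can expose a difference.
Checked all 48 inputs in the declared domain: the outputs agree on every one.
Spot check at base=-1, step=-3 — calc: total=2, then count=0, then (max(total, total) == abs(count)) is false, then step=0, then returns 2. calc_v2: count=0, then shift=-1, then total=2, then (not (max(count, (-count)) == max(total, total))) is true, then step=0, then returns 2. Both give 2.
verdict: equivalent


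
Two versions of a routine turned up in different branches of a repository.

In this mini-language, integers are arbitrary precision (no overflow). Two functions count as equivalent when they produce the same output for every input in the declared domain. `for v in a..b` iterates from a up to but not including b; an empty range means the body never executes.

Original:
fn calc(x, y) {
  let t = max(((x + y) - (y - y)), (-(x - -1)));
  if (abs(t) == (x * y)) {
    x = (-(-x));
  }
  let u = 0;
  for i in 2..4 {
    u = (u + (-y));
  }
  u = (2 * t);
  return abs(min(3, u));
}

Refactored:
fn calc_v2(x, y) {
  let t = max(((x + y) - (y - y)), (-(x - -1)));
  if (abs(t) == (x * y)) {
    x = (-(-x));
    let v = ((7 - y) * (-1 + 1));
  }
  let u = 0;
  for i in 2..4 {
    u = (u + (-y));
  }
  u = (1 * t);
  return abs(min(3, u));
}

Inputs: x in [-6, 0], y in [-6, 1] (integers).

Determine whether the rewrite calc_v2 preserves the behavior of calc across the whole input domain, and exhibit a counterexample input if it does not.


Consider the input x=-3, y=-6.
calc: t := 2 | (abs(t) == (x * y)): false | u := 0 | iter i=2: | u := 6 | iter i=3: | u := 12 | u := 4 | result 3
calc_v2: t := 2 | (abs(t) == (x * y)): false | u := 0 | iter i=2: | u := 6 | iter i=3: | u := 12 | u := 2 | result 2
3 vs 2 — the two versions disagree here.
verdict: not equivalent; witness: x=-3, y=-6


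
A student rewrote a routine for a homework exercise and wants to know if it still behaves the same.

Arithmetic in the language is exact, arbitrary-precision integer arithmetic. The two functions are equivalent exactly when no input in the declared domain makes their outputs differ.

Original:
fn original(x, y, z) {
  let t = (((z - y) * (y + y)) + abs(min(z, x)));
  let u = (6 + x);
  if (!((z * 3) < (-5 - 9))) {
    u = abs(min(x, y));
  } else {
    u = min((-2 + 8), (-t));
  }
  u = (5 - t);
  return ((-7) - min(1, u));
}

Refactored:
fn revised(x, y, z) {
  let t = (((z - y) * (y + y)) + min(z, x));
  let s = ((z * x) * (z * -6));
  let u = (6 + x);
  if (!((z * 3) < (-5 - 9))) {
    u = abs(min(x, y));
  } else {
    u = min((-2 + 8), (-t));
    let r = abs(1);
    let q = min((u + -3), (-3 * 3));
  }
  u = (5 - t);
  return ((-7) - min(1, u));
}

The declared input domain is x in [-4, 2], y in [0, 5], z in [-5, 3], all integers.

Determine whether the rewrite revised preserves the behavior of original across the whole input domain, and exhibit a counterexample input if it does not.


There is a counterexample at x=-4, y=0, z=-5: -7 on one side, -8 on the other.
original: t=5, then u=2, then (!((z * 3) < (-5 - 9))) is false, then u=-5, then u=0, then returns -7
revised: t=-5, then s=600, then u=2, then (!((z * 3) < (-5 - 9))) is false, then u=5, then r=1, then q=-9, then u=10, then returns -8
verdict: not equivalent; witness: x=-4, y=0, z=-5


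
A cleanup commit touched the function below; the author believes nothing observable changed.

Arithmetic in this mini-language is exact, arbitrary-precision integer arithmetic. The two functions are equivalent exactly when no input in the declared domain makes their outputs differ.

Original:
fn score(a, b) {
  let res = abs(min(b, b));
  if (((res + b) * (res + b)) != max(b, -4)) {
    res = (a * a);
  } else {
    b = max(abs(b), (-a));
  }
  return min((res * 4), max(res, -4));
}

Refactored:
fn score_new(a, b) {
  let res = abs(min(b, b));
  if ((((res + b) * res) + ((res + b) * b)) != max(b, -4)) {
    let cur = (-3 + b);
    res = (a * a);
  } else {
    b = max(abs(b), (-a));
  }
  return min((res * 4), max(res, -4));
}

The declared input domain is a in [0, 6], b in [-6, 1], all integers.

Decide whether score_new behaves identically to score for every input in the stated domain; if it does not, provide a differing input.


The two are interchangeable: constant usage differs; statement counts differ; local variable names differ; arithmetic usage differs, and every declared input agrees.
Tracing a=4, b=0: score: res becomes 0; next (((res + b) * (res + b)) != max(b, -4)) evaluates to false; next b becomes 0; next final value 0 | score_new: res becomes 0; next ((((res + b) * res) + ((res + b) * b)) != max(b, -4)) evaluates to false; next b becomes 0; next final value 0 — matching result 0.
Across all 56 domain points the two functions coincide.
verdict: equivalent


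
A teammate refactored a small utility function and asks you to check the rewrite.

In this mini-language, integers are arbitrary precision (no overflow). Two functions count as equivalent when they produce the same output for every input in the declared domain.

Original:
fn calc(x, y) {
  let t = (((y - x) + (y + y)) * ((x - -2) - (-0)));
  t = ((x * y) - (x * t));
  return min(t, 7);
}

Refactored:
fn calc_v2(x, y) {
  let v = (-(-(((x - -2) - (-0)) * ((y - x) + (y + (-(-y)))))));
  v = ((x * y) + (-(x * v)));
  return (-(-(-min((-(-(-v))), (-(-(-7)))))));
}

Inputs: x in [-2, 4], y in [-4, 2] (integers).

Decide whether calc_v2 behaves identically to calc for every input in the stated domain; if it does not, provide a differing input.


Run the pair on x=-2, y=-4.
calc: t := 0 | t := 8 | result 7
calc_v2: v := 0 | v := 8 | result 8
7 and 8 differ, so these are not the same function on this domain.
verdict: not equivalent; witness: x=-2, y=-4


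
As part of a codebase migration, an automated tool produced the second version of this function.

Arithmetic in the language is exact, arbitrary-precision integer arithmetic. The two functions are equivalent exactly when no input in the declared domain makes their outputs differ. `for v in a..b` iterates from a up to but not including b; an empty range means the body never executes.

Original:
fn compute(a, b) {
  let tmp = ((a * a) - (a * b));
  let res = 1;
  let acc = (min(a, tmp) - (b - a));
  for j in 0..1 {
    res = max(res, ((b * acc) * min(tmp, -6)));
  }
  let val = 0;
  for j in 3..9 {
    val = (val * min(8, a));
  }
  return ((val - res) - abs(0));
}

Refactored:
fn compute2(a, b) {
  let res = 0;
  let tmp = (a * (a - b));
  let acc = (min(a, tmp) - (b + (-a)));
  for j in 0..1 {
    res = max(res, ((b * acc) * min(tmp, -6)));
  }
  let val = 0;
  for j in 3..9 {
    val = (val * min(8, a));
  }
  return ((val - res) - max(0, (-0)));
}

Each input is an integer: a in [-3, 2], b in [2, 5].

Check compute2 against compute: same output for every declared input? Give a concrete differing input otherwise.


Take a=2, b=2.
compute: tmp=0, then res=1, then acc=0, then (j=0), then res=1, then val=0, then (j=3), then val=0, then (j=4), then val=0, then (j=5), then val=0, then (j=6), then val=0, then (j=7), then val=0, then (j=8), then val=0, then returns -1
compute2: res=0, then tmp=0, then acc=0, then (j=0), then res=0, then val=0, then (j=3), then val=0, then (j=4), then val=0, then (j=5), then val=0, then (j=6), then val=0, then (j=7), then val=0, then (j=8), then val=0, then returns 0
-1 against 0: the behavior changed.
verdict: not equivalent; witness: a=2, b=2


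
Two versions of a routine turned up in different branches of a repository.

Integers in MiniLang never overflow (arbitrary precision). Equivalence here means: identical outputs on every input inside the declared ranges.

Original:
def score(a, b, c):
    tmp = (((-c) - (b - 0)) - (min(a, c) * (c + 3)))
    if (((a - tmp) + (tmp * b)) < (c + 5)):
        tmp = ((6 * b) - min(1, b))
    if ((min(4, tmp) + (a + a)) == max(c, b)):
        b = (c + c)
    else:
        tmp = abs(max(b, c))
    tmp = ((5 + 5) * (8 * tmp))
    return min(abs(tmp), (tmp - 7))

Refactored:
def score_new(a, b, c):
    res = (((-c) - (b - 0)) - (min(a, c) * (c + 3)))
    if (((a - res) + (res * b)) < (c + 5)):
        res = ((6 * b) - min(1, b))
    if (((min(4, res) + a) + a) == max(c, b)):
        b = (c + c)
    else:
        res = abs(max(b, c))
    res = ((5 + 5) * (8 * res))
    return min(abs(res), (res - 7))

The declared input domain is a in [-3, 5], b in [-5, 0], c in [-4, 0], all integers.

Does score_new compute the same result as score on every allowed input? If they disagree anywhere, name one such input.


Reading the diff, among the changes: local variable names differ.
As a probe, take a=-3, b=-5, c=-4: score runs tmp = 5; (((a - tmp) + (tmp * b)) < (c + 5)) -> true; tmp = -25; ((min(4, tmp) + (a + a)) == max(c, b)) -> false; tmp = 4; tmp = 320; return 313; score_new runs res = 5; (((a - res) + (res * b)) < (c + 5)) -> true; res = -25; (((min(4, res) + a) + a) == max(c, b)) -> false; res = 4; res = 320; return 313; both end at 313.
Checked all 270 inputs in the declared domain: the outputs agree on every one.
verdict: equivalent


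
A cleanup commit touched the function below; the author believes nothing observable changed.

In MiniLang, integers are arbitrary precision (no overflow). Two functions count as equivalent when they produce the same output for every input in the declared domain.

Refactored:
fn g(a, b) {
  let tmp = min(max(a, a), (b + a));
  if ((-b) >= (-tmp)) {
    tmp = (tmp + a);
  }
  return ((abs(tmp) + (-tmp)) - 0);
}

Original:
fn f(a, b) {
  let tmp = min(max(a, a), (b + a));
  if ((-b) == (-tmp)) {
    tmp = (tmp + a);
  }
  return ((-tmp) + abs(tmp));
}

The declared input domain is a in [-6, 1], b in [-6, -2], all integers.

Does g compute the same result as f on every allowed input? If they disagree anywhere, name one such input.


There is a counterexample at a=1, b=-6: 10 on one side, 8 on the other.
f: tmp = -5; ((-b) == (-tmp)) -> false; return 10
g: tmp = -5; ((-b) >= (-tmp)) -> true; tmp = -4; return 8
verdict: not equivalent; witness: a=1, b=-6


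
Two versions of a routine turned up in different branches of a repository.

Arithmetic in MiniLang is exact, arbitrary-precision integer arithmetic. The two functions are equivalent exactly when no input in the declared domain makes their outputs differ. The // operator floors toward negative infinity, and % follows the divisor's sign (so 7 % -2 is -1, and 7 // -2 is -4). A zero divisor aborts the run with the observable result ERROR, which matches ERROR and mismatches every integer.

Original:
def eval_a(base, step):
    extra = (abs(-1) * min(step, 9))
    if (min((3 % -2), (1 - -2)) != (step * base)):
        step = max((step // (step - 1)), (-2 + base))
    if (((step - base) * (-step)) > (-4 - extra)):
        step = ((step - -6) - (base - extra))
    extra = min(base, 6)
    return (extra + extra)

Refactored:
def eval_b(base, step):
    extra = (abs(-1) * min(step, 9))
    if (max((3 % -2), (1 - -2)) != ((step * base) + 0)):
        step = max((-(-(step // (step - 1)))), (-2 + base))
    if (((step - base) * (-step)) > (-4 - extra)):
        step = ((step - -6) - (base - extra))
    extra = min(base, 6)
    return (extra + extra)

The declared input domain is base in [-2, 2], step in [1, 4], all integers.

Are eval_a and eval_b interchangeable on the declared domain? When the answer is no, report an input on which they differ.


On input base=-1, step=1, eval_a returns -2 while eval_b returns ERROR.
verdict: not equivalent; witness: base=-1, step=1


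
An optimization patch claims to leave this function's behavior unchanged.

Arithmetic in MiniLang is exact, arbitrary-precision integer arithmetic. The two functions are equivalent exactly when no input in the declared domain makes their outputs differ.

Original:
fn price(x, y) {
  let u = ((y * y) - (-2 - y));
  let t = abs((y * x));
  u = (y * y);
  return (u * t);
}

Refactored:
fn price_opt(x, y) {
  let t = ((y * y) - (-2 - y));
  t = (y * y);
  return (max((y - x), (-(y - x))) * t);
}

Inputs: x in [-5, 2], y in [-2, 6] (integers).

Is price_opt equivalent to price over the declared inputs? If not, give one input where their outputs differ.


Evaluate both at x=-5, y=-2.
price: u becomes 4; next t becomes 10; next u becomes 4; next final value 40
price_opt: t becomes 4; next t becomes 4; next final value 12
40 against 12: the behavior changed.
verdict: not equivalent; witness: x=-5, y=-2


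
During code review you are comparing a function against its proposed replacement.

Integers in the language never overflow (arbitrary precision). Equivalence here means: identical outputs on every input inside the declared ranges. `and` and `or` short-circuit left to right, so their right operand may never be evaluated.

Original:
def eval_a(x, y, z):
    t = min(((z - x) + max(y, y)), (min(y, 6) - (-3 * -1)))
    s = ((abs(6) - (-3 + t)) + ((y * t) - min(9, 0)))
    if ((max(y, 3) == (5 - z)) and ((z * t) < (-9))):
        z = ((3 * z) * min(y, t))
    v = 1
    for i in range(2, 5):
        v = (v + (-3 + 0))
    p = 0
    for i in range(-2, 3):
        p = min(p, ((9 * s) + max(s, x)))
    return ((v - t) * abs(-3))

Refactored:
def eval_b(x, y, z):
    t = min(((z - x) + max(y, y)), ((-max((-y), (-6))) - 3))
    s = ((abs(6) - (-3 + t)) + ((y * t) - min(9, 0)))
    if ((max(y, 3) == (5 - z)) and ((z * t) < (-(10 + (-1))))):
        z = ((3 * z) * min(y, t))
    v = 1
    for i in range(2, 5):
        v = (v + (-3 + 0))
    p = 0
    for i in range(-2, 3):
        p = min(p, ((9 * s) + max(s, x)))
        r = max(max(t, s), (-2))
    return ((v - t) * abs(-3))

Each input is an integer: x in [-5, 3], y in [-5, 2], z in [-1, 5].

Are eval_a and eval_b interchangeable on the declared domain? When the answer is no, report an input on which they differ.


Equivalent — the differences include statement counts differ, and local variable names differ, and arithmetic usage differs, and min/max/abs usage differs, and constant usage differs, yet no declared input distinguishes the two.
As a probe, take x=3, y=-1, z=2: eval_a runs t = -4; s = 17; ((max(y, 3) == (5 - z)) and ((z * t) < (-9))) -> false; v = 1; [i=2]; v = -2; [i=3]; v = -5; [i=4]; v = -8; p = 0; [i=-2]; p = 0; [i=-1]; p = 0; [i=0]; p = 0; [i=1]; p = 0; [i=2]; p = 0; return -12; eval_b runs t = -4; s = 17; ((max(y, 3) == (5 - z)) and ((z * t) < (-(10 + (-1))))) -> false; v = 1; [i=2]; v = -2; [i=3]; v = -5; [i=4]; v = -8; p = 0; [i=-2]; p = 0; r = 17; [i=-1]; p = 0; r = 17; [i=0]; p = 0; r = 17; [i=1]; p = 0; r = 17; [i=2]; p = 0; r = 17; return -12; both end at -12.
An exhaustive pass over the 504 declared inputs shows identical outputs.
verdict: equivalent


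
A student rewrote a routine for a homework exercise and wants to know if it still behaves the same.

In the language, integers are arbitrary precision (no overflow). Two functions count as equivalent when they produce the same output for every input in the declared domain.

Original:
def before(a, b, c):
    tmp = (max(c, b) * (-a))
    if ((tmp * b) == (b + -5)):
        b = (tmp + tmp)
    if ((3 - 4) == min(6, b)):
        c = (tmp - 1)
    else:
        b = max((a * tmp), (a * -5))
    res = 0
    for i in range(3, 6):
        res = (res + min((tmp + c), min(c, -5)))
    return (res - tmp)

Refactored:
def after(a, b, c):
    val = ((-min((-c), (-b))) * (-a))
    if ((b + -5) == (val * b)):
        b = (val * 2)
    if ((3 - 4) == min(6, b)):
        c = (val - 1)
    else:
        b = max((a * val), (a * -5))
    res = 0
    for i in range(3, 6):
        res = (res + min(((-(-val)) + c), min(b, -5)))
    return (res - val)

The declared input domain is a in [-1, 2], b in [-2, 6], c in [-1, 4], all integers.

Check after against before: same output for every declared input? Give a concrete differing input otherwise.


Try a=2, b=-2, c=2.
before: tmp becomes -4; next ((tmp * b) == (b + -5)) evaluates to false; next ((3 - 4) == min(6, b)) evaluates to false; next b becomes -8; next res becomes 0; next at i=3:; next res becomes -5; next at i=4:; next res becomes -10; next at i=5:; next res becomes -15; next final value -11
after: val becomes -4; next ((b + -5) == (val * b)) evaluates to false; next ((3 - 4) == min(6, b)) evaluates to false; next b becomes -8; next res becomes 0; next at i=3:; next res becomes -8; next at i=4:; next res becomes -16; next at i=5:; next res becomes -24; next final value -20
-11 and -20 differ, so these are not the same function on this domain.
verdict: not equivalent; witness: a=2, b=-2, c=2


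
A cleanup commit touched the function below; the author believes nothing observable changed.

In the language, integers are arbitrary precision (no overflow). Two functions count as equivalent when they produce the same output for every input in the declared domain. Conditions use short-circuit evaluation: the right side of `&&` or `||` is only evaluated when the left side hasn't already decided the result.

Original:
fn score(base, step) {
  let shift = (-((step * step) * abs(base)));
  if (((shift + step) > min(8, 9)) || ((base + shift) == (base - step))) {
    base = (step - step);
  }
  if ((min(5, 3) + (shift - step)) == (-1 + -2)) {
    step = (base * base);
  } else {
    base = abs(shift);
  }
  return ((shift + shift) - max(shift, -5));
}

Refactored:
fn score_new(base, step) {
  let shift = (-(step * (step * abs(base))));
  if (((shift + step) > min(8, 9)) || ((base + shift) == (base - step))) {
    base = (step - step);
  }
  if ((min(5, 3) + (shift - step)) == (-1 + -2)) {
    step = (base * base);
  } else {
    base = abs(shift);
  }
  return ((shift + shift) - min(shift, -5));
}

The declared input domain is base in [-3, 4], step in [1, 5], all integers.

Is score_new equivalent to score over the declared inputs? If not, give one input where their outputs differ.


Input base=-3, step=1: -3 from score versus -1 from score_new.
verdict: not equivalent; witness: base=-3, step=1


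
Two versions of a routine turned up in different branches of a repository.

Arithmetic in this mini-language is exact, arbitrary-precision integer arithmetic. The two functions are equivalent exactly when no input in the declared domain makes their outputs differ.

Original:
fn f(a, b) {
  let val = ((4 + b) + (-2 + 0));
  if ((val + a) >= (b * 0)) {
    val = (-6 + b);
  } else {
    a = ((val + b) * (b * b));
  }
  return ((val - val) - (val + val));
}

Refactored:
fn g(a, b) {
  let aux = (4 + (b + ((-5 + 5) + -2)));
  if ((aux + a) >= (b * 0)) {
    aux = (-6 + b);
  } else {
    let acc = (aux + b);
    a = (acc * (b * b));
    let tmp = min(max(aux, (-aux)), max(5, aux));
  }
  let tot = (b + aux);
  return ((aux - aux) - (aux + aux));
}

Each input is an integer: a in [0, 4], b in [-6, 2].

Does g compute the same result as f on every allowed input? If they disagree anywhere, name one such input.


Equivalent — the differences include constant usage differs; and min/max/abs usage differs; and arithmetic usage differs; and local variable names differ; and statement counts differ, yet no declared input distinguishes the two.
As a probe, take a=2, b=2: f runs val = 4; ((val + a) >= (b * 0)) -> true; val = -4; return 8; g runs aux = 4; ((aux + a) >= (b * 0)) -> true; aux = -4; tot = -2; return 8; both end at 8.
Every one of the 45 inputs gives matching results.
verdict: equivalent


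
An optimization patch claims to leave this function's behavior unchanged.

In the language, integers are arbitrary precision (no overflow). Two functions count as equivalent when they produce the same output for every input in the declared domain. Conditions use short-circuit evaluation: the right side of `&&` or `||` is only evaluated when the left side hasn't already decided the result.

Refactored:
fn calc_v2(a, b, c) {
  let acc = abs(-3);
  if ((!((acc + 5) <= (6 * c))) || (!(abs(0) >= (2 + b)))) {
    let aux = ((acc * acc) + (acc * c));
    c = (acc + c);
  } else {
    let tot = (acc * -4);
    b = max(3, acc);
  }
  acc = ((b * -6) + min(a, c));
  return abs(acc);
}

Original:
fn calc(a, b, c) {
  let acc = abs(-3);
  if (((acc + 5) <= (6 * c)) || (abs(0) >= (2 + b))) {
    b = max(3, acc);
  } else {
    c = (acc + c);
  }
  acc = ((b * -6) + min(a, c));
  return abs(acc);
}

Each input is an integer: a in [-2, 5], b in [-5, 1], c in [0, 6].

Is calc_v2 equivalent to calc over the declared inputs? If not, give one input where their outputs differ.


Not equivalent: a=-2, b=-5, c=0 separates them (20 vs 28).
calc: acc=3, then (((acc + 5) <= (6 * c)) || (abs(0) >= (2 + b))) is true, then b=3, then acc=-20, then returns 20
calc_v2: acc=3, then ((!((acc + 5) <= (6 * c))) || (!(abs(0) >= (2 + b)))) is true, then aux=9, then c=3, then acc=28, then returns 28
verdict: not equivalent; witness: a=-2, b=-5, c=0
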